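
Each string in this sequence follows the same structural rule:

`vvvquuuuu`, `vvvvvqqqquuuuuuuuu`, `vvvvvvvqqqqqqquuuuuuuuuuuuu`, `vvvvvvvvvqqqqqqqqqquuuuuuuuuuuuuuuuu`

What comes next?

vvvvvvvvvvvqqqqqqqqqqqqquuuuuuuuuuuuuuuuuuuuu

Reading off run lengths: v runs 3, 5, 7, 9; q runs 1, 4, 7, 10; u runs 5, 9, 13, 17 — each is linear in n (n = 1, 2, …).
At n = 5 the blocks have lengths 11, 13, 21.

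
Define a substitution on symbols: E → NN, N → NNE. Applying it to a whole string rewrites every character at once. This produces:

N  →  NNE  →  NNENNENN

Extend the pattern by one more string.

NNENNENNNNENNENNNNENNE

Rewriting each symbol of NNENNENN: N→NNE, N→NNE, E→NN, N→NNE, N→NNE, E→NN, N→NNE, N→NNE, which concatenates to NNE NNE NN NNE NNE NN NNE NNE.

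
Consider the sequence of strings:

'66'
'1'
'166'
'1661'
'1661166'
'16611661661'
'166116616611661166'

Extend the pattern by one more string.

This is a Fibonacci-style word recurrence s(k) = s(k−1)·s(k−2): e.g. 1·66 = 166.
So term 8 is 166116616611661166·16611661661.

16611661661166116616611661661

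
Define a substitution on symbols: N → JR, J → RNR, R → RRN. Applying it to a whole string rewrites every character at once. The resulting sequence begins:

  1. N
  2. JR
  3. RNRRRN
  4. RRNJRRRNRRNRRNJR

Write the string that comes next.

RRNRRNJRRNRRRNRRNRRNJRRRNRRNJRRRNRRNJRRNRRRN

Applying the rule to each of the 16 symbols of RRNJRRRNRRNRRNJR gives the pieces RRN RRN JR RNR RRN RRN RRN JR RRN RRN JR RRN RRN JR RNR RRN, which concatenate to the answer.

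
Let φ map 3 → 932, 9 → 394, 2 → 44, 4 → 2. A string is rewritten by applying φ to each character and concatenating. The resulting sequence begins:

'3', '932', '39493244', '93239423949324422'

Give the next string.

φ(93239423949324422) expands symbol-by-symbol to 394 932 44 932 394 2 44 932 394 2 394 932 44 2 2 44 44; joining the 17 pieces gives the next term.

39493244932394244932394239493244224444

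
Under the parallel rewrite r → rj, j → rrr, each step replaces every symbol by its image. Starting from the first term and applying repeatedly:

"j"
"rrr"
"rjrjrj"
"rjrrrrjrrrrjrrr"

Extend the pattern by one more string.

Replace each of the 15 characters of rjrrrrjrrrrjrrr in place — rj rrr rj rj rj rj rrr rj rj rj rj rrr rj rj rj — and concatenate.

rjrrrrjrjrjrjrrrrjrjrjrjrrrrjrjrj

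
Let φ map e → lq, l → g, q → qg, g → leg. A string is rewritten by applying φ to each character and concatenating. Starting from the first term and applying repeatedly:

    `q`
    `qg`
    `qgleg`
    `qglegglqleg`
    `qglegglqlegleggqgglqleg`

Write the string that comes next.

qglegglqlegleggqgglqlegglqleglegqglegleggqgglqleg

φ(qglegglqlegleggqgglqleg) expands symbol-by-symbol to qg leg g lq leg leg g qg g lq leg g lq leg leg qg leg leg g qg g lq leg; joining the 23 pieces gives the next term.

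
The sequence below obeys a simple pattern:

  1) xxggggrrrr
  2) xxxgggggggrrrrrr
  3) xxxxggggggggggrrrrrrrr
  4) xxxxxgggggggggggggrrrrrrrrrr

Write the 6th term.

The n-th term is n+1 x's then 3n+1 g's then 2n+2 r's (n = 1, 2, …).
Setting n = 6 gives 7, 19, 14 characters in each block.

xxxxxxxgggggggggggggggggggrrrrrrrrrrrrrr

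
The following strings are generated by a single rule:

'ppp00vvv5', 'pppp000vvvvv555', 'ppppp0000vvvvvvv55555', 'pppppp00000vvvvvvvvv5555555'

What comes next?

ppppppp000000vvvvvvvvvvv555555555

Each string has the form p^{n+2} 0^{n+1} v^{2n+1} 5^{2n-1} (n = 1, 2, …).
At n = 5 the blocks have lengths 7, 6, 11, 9.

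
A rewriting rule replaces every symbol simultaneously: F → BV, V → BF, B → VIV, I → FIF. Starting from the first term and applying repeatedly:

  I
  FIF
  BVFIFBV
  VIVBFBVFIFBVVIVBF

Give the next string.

φ(VIVBFBVFIFBVVIVBF) expands symbol-by-symbol to BF FIF BF VIV BV VIV BF BV FIF BV VIV BF BF FIF BF VIV BV; joining the 17 pieces gives the next term.

BFFIFBFVIVBVVIVBFBVFIFBVVIVBFBFFIFBFVIVBV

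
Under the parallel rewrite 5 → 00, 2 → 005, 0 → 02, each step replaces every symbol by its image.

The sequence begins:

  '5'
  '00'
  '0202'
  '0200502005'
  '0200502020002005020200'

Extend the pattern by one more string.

02005020200020050200502020200502020002005020050202

Replace each of the 22 characters of 0200502020002005020200 in place — 02 005 02 02 00 02 005 02 005 02 02 02 005 02 02 00 02 005 02 005 02 02 — and concatenate.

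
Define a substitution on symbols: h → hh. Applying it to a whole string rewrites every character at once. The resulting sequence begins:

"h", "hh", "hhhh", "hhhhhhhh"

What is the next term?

hhhhhhhhhhhhhhhh

Expanding hhhhhhhh: h→hh, h→hh, h→hh, h→hh, h→hh, h→hh, h→hh, h→hh. Concatenated: hh hh hh hh hh hh hh hh.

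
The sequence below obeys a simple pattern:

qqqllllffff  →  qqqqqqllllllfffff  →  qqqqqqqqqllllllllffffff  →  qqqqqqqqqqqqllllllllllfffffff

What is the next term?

qqqqqqqqqqqqqqqllllllllllllffffffff

Reading off run lengths: q runs 3, 6, 9, 12; l runs 4, 6, 8, 10; f runs 4, 5, 6, 7 — each is linear in n (n = 1, 2, …).
For the next term, n = 5, so the run lengths are 15, 12, 8.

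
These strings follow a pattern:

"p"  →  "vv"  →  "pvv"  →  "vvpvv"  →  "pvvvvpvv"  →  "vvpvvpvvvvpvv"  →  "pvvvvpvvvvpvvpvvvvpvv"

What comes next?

From term 3 onward, concatenate the second-to-last term with the last: p·vv = pvv, vv·pvv = vvpvv, …
Continuing: vvpvvpvvvvpvv · pvvvvpvvvvpvvpvvvvpvv gives term 8.

vvpvvpvvvvpvvpvvvvpvvvvpvvpvvvvpvv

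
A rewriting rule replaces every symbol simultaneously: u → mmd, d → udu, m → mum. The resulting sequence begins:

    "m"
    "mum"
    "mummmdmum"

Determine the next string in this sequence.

Rewriting each symbol of mummmdmum: m→mum, u→mmd, m→mum, m→mum, m→mum, d→udu, m→mum, u→mmd, m→mum, which concatenates to mum mmd mum mum mum udu mum mmd mum.

mummmdmummummumudumummmdmum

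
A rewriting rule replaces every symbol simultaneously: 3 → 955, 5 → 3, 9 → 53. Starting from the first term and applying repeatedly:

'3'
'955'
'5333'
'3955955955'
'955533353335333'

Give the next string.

5333395595595539559559553955955955

Replace each of the 15 characters of 955533353335333 in place — 53 3 3 3 955 955 955 3 955 955 955 3 955 955 955 — and concatenate.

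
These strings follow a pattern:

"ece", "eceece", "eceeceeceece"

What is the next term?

s(k+1) = s(k)·s(k) — each term doubles the last.
Doubling eceeceeceece:

eceeceeceeceeceeceeceece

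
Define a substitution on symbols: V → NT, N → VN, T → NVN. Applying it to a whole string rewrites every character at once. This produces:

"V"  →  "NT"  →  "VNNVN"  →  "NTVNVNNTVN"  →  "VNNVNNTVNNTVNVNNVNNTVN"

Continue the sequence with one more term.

Rewriting the 22 symbols of VNNVNNTVNNTVNVNNVNNTVN one by one yields NT VN VN NT VN VN NVN NT VN VN NVN NT VN NT VN VN NT VN VN NVN NT VN; concatenated:

NTVNVNNTVNVNNVNNTVNVNNVNNTVNNTVNVNNTVNVNNVNNTVN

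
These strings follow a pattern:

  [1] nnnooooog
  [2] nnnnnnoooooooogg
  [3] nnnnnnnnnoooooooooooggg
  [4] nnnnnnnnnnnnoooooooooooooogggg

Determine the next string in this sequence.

nnnnnnnnnnnnnnnoooooooooooooooooggggg

Term n consists of 3n n's, followed by 3n+2 o's, followed by n g's (n = 1, 2, …).
For the next term, n = 5, so the run lengths are 15, 17, 5.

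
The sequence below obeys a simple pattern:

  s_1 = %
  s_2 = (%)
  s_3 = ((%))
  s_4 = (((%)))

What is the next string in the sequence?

((((%))))

Every step adds ( to the front and ) to the end of the previous string.
So the next term is (·(((%)))·).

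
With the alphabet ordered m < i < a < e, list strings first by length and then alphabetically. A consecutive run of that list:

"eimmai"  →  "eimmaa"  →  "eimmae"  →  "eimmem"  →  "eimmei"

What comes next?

Treat eimmei as a base-4 numeral over the given alphabet and add one, carrying through any trailing e's.

eimmea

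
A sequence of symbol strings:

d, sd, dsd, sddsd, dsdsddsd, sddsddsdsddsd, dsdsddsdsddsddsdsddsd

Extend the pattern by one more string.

sddsddsdsddsddsdsddsdsddsddsdsddsd

This is a Fibonacci-style word recurrence s(k) = s(k−2)·s(k−1): e.g. d·sd = dsd.
The next term joins sddsddsdsddsd and dsdsddsdsddsddsdsddsd.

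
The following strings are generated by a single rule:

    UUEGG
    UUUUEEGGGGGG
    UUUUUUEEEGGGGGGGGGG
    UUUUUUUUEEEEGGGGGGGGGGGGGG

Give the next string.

Each string has the form U^{2n} E^{n} G^{4n-2} (n = 1, 2, …).
For the next term, n = 5, so the run lengths are 10, 5, 18.

UUUUUUUUUUEEEEEGGGGGGGGGGGGGGGGGG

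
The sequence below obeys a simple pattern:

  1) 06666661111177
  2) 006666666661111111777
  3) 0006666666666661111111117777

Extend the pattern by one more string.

Each string has the form 0^{n-1} 6^{3n} 1^{2n+1} 7^{n}, where the shown terms are n = 2, 3, 4.
At n = 5 the blocks have lengths 4, 15, 11, 5.

00006666666666666661111111111177777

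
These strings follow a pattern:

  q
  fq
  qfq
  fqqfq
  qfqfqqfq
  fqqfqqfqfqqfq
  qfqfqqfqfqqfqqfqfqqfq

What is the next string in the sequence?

This is a Fibonacci-style word recurrence s(k) = s(k−2)·s(k−1): e.g. q·fq = qfq.
The next term joins fqqfqqfqfqqfq and qfqfqqfqfqqfqqfqfqqfq.

fqqfqqfqfqqfqqfqfqqfqfqqfqqfqfqqfq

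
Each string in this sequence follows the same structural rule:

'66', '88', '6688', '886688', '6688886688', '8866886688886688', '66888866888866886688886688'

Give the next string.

886688668888668866888866888866886688886688

Each term (from the third on) is the two preceding terms concatenated in order: term 3 = 66·88 = 6688.
The next term joins 8866886688886688 and 66888866888866886688886688.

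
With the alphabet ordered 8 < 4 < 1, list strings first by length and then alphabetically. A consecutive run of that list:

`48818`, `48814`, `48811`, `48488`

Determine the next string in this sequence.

48484

Treat 48488 as a base-3 numeral over the given alphabet and add one, carrying through any trailing 1's.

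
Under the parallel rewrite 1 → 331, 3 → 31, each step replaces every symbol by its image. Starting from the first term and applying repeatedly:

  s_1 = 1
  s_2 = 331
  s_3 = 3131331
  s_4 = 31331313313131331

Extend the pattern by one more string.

31331313133131331313133131331313313131331

Replace each of the 17 characters of 31331313313131331 in place — 31 331 31 31 331 31 331 31 31 331 31 331 31 331 31 31 331 — and concatenate.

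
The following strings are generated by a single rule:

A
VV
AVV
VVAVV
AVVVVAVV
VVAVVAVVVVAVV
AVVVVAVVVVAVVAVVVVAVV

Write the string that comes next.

VVAVVAVVVVAVVAVVVVAVVVVAVVAVVVVAVV

From term 3 onward, concatenate the second-to-last term with the last: A·VV = AVV, VV·AVV = VVAVV, …
So term 8 is VVAVVAVVVVAVV·AVVVVAVVVVAVVAVVVVAVV.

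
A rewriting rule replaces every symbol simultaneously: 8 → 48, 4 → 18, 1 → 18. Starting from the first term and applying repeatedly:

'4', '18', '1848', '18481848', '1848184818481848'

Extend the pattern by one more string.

18481848184818481848184818481848

φ(1848184818481848) expands symbol-by-symbol to 18 48 18 48 18 48 18 48 18 48 18 48 18 48 18 48; joining the 16 pieces gives the next term.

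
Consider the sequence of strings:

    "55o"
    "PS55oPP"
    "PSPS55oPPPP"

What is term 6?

Every step adds PS to the front and PP to the end of the previous string.
From PSPS55oPPPP, 3 further steps: PSPS55oPPPP → PSPSPS55oPPPPPP → PSPSPSPS55oPPPPPPPP → (answer).

PSPSPSPSPS55oPPPPPPPPPP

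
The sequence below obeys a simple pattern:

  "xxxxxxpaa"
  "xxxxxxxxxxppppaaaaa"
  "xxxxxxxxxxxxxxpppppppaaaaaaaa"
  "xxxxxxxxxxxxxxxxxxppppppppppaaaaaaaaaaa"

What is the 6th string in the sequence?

Each string has the form x^{4n+2} p^{3n-2} a^{3n-1} (n = 1, 2, …).
At n = 6 the blocks have lengths 26, 16, 17.

xxxxxxxxxxxxxxxxxxxxxxxxxxppppppppppppppppaaaaaaaaaaaaaaaaa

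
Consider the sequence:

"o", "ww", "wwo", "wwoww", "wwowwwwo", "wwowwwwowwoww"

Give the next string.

From term 3 onward, concatenate the last term with the second-to-last: ww·o = wwo, wwo·ww = wwoww, …
Continuing: wwowwwwowwoww · wwowwwwo gives term 7.

wwowwwwowwowwwwowwwwo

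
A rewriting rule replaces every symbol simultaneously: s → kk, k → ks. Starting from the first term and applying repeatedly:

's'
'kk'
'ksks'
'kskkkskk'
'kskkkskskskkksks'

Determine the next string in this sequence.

kskkkskskskkkskkkskkkskskskkkskk

φ(kskkkskskskkksks) expands symbol-by-symbol to ks kk ks ks ks kk ks kk ks kk ks ks ks kk ks kk; joining the 16 pieces gives the next term.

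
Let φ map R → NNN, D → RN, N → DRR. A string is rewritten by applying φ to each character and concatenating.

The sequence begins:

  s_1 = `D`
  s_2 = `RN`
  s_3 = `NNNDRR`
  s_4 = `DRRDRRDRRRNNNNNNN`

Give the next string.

RNNNNNNNRNNNNNNNRNNNNNNNNNNDRRDRRDRRDRRDRRDRRDRR

φ(DRRDRRDRRRNNNNNNN) expands symbol-by-symbol to RN NNN NNN RN NNN NNN RN NNN NNN NNN DRR DRR DRR DRR DRR DRR DRR; joining the 17 pieces gives the next term.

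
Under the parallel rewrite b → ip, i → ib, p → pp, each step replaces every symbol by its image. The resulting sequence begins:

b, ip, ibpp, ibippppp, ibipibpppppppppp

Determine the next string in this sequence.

Rewriting the 16 symbols of ibipibpppppppppp one by one yields ib ip ib pp ib ip pp pp pp pp pp pp pp pp pp pp; concatenated:

ibipibppibippppppppppppppppppppp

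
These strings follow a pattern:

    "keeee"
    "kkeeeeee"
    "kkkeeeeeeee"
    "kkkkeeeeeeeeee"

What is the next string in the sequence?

Each string has the form k^{n-1} e^{2n}, where the shown terms are n = 2, 3, 4, 5.
At n = 6 the blocks have lengths 5, 12.

kkkkkeeeeeeeeeeee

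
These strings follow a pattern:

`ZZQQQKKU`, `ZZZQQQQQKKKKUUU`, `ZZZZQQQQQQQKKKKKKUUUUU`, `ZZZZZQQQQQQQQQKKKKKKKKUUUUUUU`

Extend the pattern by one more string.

ZZZZZZQQQQQQQQQQQKKKKKKKKKKUUUUUUUUU

Each string has the form Z^{n+1} Q^{2n+1} K^{2n} U^{2n-1} (n = 1, 2, …).
For the next term, n = 5, so the run lengths are 6, 11, 10, 9.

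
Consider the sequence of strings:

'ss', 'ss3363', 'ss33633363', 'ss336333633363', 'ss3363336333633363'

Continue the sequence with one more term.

Every step adds 3363 to the end: s(k+1) = s(k)·3363.
Applying this once more to ss3363336333633363:

ss33633363336333633363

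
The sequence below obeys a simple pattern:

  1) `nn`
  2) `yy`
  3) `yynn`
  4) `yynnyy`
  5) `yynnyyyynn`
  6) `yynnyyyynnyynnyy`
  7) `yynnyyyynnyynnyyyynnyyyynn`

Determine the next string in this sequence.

Each term (from the third on) is the previous term followed by the one before it: term 3 = yy·nn = yynn.
So term 8 is yynnyyyynnyynnyyyynnyyyynn·yynnyyyynnyynnyy.

yynnyyyynnyynnyyyynnyyyynnyynnyyyynnyynnyy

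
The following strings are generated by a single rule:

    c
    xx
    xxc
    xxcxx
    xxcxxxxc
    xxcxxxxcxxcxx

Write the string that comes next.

Each term (from the third on) is the previous term followed by the one before it: term 3 = xx·c = xxc.
The next term joins xxcxxxxcxxcxx and xxcxxxxc.

xxcxxxxcxxcxxxxcxxxxc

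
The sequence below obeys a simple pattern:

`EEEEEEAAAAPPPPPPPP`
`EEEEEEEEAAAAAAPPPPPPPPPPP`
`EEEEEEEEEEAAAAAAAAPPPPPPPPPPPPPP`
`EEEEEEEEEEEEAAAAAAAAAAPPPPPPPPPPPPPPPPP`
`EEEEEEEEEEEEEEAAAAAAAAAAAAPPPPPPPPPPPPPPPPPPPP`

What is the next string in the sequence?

EEEEEEEEEEEEEEEEAAAAAAAAAAAAAAPPPPPPPPPPPPPPPPPPPPPPP

Reading off run lengths: E runs 6, 8, 10, 12, 14; A runs 4, 6, 8, 10, 12; P runs 8, 11, 14, 17, 20 — each is linear in n, where the shown terms are n = 2, 3, 4, 5, 6.
At n = 7 the blocks have lengths 16, 14, 23.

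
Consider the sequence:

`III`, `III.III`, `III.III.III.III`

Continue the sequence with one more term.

Every step duplicates the string with '.' between the halves.
Doubling III.III.III.III with '.' between the halves:

III.III.III.III.III.III.III.III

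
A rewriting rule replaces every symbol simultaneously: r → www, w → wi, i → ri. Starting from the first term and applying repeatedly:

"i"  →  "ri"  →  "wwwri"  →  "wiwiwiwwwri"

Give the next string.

Expanding wiwiwiwwwri: w→wi, i→ri, w→wi, i→ri, w→wi, i→ri, w→wi, w→wi, w→wi, r→www, i→ri. Concatenated: wi ri wi ri wi ri wi wi wi www ri.

wiriwiriwiriwiwiwiwwwri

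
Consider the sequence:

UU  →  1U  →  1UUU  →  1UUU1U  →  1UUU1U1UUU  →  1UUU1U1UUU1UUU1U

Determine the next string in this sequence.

From term 3 onward, concatenate the last term with the second-to-last: 1U·UU = 1UUU, 1UUU·1U = 1UUU1U, …
So term 7 is 1UUU1U1UUU1UUU1U·1UUU1U1UUU.

1UUU1U1UUU1UUU1U1UUU1U1UUU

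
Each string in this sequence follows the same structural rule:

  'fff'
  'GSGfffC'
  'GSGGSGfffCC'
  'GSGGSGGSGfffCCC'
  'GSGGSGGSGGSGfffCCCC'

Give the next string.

Every step adds GSG to the front and C to the end of the previous string.
Applying this once more to GSGGSGGSGGSGfffCCCC:

GSGGSGGSGGSGGSGfffCCCCC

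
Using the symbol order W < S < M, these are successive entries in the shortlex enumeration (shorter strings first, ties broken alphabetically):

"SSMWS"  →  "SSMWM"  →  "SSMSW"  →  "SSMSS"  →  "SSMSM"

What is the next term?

The successor of SSMSM increments the rightmost position that isn't already M and resets every position after it to W.

SSMMW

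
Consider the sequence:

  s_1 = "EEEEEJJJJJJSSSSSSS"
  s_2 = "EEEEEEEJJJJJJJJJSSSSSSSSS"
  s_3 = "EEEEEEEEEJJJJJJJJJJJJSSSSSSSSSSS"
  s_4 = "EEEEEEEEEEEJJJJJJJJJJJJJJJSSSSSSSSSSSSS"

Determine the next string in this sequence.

EEEEEEEEEEEEEJJJJJJJJJJJJJJJJJJSSSSSSSSSSSSSSS

The n-th term is 2n+1 E's then 3n J's then 2n+3 S's, where the shown terms are n = 2, 3, 4, 5.
At n = 6 the blocks have lengths 13, 18, 15.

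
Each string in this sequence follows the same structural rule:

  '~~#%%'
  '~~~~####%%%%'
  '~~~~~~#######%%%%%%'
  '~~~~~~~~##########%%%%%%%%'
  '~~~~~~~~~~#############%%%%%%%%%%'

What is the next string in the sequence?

Term n consists of 2n ~'s, followed by 3n-2 #'s, followed by 2n %'s (n = 1, 2, …).
For the next term, n = 6, so the run lengths are 12, 16, 12.

~~~~~~~~~~~~################%%%%%%%%%%%%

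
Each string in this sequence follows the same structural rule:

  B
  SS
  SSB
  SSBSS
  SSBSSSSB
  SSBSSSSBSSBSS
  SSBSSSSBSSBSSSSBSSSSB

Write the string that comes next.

From term 3 onward, concatenate the last term with the second-to-last: SS·B = SSB, SSB·SS = SSBSS, …
Continuing: SSBSSSSBSSBSSSSBSSSSB · SSBSSSSBSSBSS gives term 8.

SSBSSSSBSSBSSSSBSSSSBSSBSSSSBSSBSS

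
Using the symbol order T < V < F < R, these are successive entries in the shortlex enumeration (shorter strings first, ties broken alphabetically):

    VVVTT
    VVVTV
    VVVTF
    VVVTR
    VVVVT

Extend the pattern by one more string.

VVVVV

Treat VVVVT as a base-4 numeral over the given alphabet and add one, carrying through any trailing R's.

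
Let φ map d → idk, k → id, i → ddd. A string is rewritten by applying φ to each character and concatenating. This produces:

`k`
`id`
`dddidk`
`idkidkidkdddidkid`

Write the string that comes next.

dddidkiddddidkiddddidkididkidkidkdddidkiddddidk

Replace each of the 17 characters of idkidkidkdddidkid in place — ddd idk id ddd idk id ddd idk id idk idk idk ddd idk id ddd idk — and concatenate.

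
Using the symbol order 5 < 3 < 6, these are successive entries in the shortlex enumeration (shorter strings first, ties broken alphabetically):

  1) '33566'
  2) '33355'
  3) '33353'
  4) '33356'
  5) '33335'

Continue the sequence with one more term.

The successor of 33335 increments the rightmost position that isn't already 6 and resets every position after it to 5.

33333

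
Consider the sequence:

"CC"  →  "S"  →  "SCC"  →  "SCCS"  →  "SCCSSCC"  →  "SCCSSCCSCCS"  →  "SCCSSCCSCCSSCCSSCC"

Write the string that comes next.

From term 3 onward, concatenate the last term with the second-to-last: S·CC = SCC, SCC·S = SCCS, …
Continuing: SCCSSCCSCCSSCCSSCC · SCCSSCCSCCS gives term 8.

SCCSSCCSCCSSCCSSCCSCCSSCCSCCS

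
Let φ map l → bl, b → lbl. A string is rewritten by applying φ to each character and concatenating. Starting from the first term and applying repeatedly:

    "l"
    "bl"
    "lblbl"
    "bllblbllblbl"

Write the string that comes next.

lblblbllblbllblblbllblbllblbl

Rewriting each symbol of bllblbllblbl: b→lbl, l→bl, l→bl, b→lbl, l→bl, b→lbl, l→bl, l→bl, b→lbl, l→bl, b→lbl, l→bl, which concatenates to lbl bl bl lbl bl lbl bl bl lbl bl lbl bl.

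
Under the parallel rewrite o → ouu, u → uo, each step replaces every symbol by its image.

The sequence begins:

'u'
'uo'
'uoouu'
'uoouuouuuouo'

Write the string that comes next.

Expanding uoouuouuuouo: u→uo, o→ouu, o→ouu, u→uo, u→uo, o→ouu, u→uo, u→uo, u→uo, o→ouu, u→uo, o→ouu. Concatenated: uo ouu ouu uo uo ouu uo uo uo ouu uo ouu.

uoouuouuuouoouuuououoouuuoouu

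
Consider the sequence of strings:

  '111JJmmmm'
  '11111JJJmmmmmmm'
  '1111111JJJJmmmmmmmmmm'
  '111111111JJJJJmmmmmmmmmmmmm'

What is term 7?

111111111111111JJJJJJJJmmmmmmmmmmmmmmmmmmmmmm

Term n consists of 2n-1 1's, followed by n J's, followed by 3n-2 m's, where the shown terms are n = 2, 3, 4, 5.
For term 7, n = 8, so the run lengths are 15, 8, 22.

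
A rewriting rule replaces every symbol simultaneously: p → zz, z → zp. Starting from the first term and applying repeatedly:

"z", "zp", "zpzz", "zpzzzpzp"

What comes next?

zpzzzpzpzpzzzpzz

Rewriting each symbol of zpzzzpzp: z→zp, p→zz, z→zp, z→zp, z→zp, p→zz, z→zp, p→zz, which concatenates to zp zz zp zp zp zz zp zz.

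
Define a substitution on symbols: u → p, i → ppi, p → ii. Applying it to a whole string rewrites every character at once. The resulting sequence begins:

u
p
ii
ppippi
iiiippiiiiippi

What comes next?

Replace each of the 14 characters of iiiippiiiiippi in place — ppi ppi ppi ppi ii ii ppi ppi ppi ppi ppi ii ii ppi — and concatenate.

ppippippippiiiiippippippippippiiiiippi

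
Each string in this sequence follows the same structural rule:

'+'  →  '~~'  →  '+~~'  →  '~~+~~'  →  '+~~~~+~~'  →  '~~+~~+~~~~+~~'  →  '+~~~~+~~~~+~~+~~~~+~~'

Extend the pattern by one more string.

Each term (from the third on) is the two preceding terms concatenated in order: term 3 = +·~~ = +~~.
So term 8 is ~~+~~+~~~~+~~·+~~~~+~~~~+~~+~~~~+~~.

~~+~~+~~~~+~~+~~~~+~~~~+~~+~~~~+~~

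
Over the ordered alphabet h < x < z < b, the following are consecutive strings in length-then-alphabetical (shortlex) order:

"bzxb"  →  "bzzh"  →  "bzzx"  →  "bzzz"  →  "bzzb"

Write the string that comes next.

The successor of bzzb increments the rightmost position that isn't already b and resets every position after it to h.

bzbh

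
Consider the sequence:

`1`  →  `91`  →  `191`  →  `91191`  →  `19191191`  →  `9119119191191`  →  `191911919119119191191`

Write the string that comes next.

Each term (from the third on) is the two preceding terms concatenated in order: term 3 = 1·91 = 191.
The next term joins 9119119191191 and 191911919119119191191.

9119119191191191911919119119191191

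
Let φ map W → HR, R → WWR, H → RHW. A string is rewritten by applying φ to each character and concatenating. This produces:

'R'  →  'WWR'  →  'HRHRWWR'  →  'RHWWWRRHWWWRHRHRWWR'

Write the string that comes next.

WWRRHWHRHRHRWWRWWRRHWHRHRHRWWRRHWWWRRHWWWRHRHRWWR

φ(RHWWWRRHWWWRHRHRWWR) expands symbol-by-symbol to WWR RHW HR HR HR WWR WWR RHW HR HR HR WWR RHW WWR RHW WWR HR HR WWR; joining the 19 pieces gives the next term.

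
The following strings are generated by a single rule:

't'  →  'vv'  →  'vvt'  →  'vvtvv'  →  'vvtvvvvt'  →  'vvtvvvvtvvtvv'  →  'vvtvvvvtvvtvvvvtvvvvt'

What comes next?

Each term (from the third on) is the previous term followed by the one before it: term 3 = vv·t = vvt.
So term 8 is vvtvvvvtvvtvvvvtvvvvt·vvtvvvvtvvtvv.

vvtvvvvtvvtvvvvtvvvvtvvtvvvvtvvtvv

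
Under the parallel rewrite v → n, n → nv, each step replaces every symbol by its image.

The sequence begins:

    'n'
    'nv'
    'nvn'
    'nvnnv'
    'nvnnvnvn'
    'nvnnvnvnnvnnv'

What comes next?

Applying the rule to each of the 13 symbols of nvnnvnvnnvnnv gives the pieces nv n nv nv n nv n nv nv n nv nv n, which concatenate to the answer.

nvnnvnvnnvnnvnvnnvnvn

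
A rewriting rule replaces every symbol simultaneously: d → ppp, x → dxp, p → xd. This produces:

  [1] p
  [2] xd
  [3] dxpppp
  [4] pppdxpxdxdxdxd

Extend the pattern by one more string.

Applying the rule to each of the 14 symbols of pppdxpxdxdxdxd gives the pieces xd xd xd ppp dxp xd dxp ppp dxp ppp dxp ppp dxp ppp, which concatenate to the answer.

xdxdxdpppdxpxddxppppdxppppdxppppdxpppp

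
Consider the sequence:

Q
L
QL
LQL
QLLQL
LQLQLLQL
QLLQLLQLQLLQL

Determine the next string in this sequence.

This is a Fibonacci-style word recurrence s(k) = s(k−2)·s(k−1): e.g. Q·L = QL.
Continuing: LQLQLLQL · QLLQLLQLQLLQL gives term 8.

LQLQLLQLQLLQLLQLQLLQL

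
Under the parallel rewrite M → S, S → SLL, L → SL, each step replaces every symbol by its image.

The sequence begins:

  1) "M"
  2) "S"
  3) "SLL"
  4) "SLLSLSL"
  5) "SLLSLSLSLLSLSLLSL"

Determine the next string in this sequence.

SLLSLSLSLLSLSLLSLSLLSLSLSLLSLSLLSLSLSLLSL

φ(SLLSLSLSLLSLSLLSL) expands symbol-by-symbol to SLL SL SL SLL SL SLL SL SLL SL SL SLL SL SLL SL SL SLL SL; joining the 17 pieces gives the next term.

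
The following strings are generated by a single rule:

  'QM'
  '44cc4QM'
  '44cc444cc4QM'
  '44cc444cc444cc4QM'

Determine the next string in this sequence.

Each term is the previous one with 44cc4 prepended.
Applying this once more to 44cc444cc444cc4QM:

44cc444cc444cc444cc4QM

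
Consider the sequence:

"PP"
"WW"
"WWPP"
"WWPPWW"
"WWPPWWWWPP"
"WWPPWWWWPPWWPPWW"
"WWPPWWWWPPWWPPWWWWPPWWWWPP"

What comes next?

WWPPWWWWPPWWPPWWWWPPWWWWPPWWPPWWWWPPWWPPWW

Each term (from the third on) is the previous term followed by the one before it: term 3 = WW·PP = WWPP.
Continuing: WWPPWWWWPPWWPPWWWWPPWWWWPP · WWPPWWWWPPWWPPWW gives term 8.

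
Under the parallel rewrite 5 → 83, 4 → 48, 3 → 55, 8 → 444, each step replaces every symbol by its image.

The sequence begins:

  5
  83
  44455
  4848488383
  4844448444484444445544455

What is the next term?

Rewriting the 25 symbols of 4844448444484444445544455 one by one yields 48 444 48 48 48 48 444 48 48 48 48 444 48 48 48 48 48 48 83 83 48 48 48 83 83; concatenated:

48444484848484444848484844448484848484883834848488383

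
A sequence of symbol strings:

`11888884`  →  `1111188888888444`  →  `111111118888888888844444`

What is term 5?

Term n consists of 3n-1 1's, followed by 3n+2 8's, followed by 2n-1 4's (n = 1, 2, …).
At n = 5 the blocks have lengths 14, 17, 9.

1111111111111188888888888888888444444444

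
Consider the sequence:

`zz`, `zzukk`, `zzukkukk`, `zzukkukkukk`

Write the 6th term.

The strings grow by a fixed suffix ukk each time.
From zzukkukkukk, 2 further steps: zzukkukkukk → zzukkukkukkukk → (answer).

zzukkukkukkukkukk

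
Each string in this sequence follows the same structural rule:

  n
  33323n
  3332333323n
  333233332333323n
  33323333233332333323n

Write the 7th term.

The strings grow by a fixed prefix 33323 each time.
From 33323333233332333323n, 2 further steps: 33323333233332333323n → 3332333323333233332333323n → (answer).

333233332333323333233332333323n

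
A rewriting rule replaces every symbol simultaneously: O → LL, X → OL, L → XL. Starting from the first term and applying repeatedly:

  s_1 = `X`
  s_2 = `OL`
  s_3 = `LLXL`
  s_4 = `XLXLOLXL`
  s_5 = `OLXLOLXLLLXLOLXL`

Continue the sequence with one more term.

φ(OLXLOLXLLLXLOLXL) expands symbol-by-symbol to LL XL OL XL LL XL OL XL XL XL OL XL LL XL OL XL; joining the 16 pieces gives the next term.

LLXLOLXLLLXLOLXLXLXLOLXLLLXLOLXL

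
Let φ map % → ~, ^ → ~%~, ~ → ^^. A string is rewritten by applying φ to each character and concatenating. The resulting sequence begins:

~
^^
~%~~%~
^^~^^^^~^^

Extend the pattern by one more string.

Rewriting each symbol of ^^~^^^^~^^: ^→~%~, ^→~%~, ~→^^, ^→~%~, ^→~%~, ^→~%~, ^→~%~, ~→^^, ^→~%~, ^→~%~, which concatenates to ~%~ ~%~ ^^ ~%~ ~%~ ~%~ ~%~ ^^ ~%~ ~%~.

~%~~%~^^~%~~%~~%~~%~^^~%~~%~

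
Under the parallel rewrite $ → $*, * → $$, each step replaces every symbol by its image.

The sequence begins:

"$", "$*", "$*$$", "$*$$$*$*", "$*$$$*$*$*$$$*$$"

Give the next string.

Rewriting the 16 symbols of $*$$$*$*$*$$$*$$ one by one yields $* $$ $* $* $* $$ $* $$ $* $$ $* $* $* $$ $* $*; concatenated:

$*$$$*$*$*$$$*$$$*$$$*$*$*$$$*$*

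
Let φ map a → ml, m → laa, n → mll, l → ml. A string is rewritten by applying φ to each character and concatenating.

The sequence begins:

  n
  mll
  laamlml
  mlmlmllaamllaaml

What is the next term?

Applying the rule to each of the 16 symbols of mlmlmllaamllaaml gives the pieces laa ml laa ml laa ml ml ml ml laa ml ml ml ml laa ml, which concatenate to the answer.

laamllaamllaamlmlmlmllaamlmlmlmllaaml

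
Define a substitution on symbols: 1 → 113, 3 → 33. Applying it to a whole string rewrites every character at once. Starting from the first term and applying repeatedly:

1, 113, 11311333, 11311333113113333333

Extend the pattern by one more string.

113113331131133333331131133311311333333333333333

Replace each of the 20 characters of 11311333113113333333 in place — 113 113 33 113 113 33 33 33 113 113 33 113 113 33 33 33 33 33 33 33 — and concatenate.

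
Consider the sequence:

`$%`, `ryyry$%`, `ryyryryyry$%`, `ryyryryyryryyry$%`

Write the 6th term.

ryyryryyryryyryryyryryyry$%

Every step adds ryyry at the front: s(k+1) = ryyry·s(k).
From ryyryryyryryyry$%, 2 further steps: ryyryryyryryyry$% → ryyryryyryryyryryyry$% → (answer).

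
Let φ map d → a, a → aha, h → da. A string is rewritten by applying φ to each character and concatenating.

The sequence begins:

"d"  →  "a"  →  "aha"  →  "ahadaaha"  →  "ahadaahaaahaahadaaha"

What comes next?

φ(ahadaahaaahaahadaaha) expands symbol-by-symbol to aha da aha a aha aha da aha aha aha da aha aha da aha a aha aha da aha; joining the 20 pieces gives the next term.

ahadaahaaahaahadaahaahaahadaahaahadaahaaahaahadaaha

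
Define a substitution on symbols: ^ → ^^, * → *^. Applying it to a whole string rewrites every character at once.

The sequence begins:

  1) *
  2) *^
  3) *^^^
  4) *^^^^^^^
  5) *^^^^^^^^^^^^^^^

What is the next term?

Rewriting the 16 symbols of *^^^^^^^^^^^^^^^ one by one yields *^ ^^ ^^ ^^ ^^ ^^ ^^ ^^ ^^ ^^ ^^ ^^ ^^ ^^ ^^ ^^; concatenated:

*^^^^^^^^^^^^^^^^^^^^^^^^^^^^^^^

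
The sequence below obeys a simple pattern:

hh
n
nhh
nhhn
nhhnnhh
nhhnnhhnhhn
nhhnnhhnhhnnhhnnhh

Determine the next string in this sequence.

nhhnnhhnhhnnhhnnhhnhhnnhhnhhn

This is a Fibonacci-style word recurrence s(k) = s(k−1)·s(k−2): e.g. n·hh = nhh.
Continuing: nhhnnhhnhhnnhhnnhh · nhhnnhhnhhn gives term 8.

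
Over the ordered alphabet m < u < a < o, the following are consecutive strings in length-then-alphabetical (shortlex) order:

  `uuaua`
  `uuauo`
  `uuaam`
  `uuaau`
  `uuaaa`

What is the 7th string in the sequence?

Continuing the enumeration 2 steps past uuaaa: uuaaa → uuaao → (answer).

uuaom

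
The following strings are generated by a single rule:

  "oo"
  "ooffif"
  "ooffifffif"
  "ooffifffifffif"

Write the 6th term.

Each term is the previous one with ffif appended.
From ooffifffifffif, 2 further steps: ooffifffifffif → ooffifffifffifffif → (answer).

ooffifffifffifffifffif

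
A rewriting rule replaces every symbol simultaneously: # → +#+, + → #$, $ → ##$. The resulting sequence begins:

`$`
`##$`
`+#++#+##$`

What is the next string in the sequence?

Expanding +#++#+##$: +→#$, #→+#+, +→#$, +→#$, #→+#+, +→#$, #→+#+, #→+#+, $→##$. Concatenated: #$ +#+ #$ #$ +#+ #$ +#+ +#+ ##$.

#$+#+#$#$+#+#$+#++#+##$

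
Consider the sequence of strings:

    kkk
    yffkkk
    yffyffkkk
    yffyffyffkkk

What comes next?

The strings grow by a fixed prefix yff each time.
One more step from yffyffyffkkk gives the answer.

yffyffyffyffkkk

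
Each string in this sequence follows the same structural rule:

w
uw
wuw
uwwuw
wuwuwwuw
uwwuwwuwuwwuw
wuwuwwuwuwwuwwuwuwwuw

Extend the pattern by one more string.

From term 3 onward, concatenate the second-to-last term with the last: w·uw = wuw, uw·wuw = uwwuw, …
Continuing: uwwuwwuwuwwuw · wuwuwwuwuwwuwwuwuwwuw gives term 8.

uwwuwwuwuwwuwwuwuwwuwuwwuwwuwuwwuw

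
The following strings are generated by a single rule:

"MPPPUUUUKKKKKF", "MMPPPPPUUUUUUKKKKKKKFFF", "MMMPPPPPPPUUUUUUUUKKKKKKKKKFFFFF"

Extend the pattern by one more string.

Each string has the form M^{n} P^{2n+1} U^{2n+2} K^{2n+3} F^{2n-1} (n = 1, 2, …).
At n = 4 the blocks have lengths 4, 9, 10, 11, 7.

MMMMPPPPPPPPPUUUUUUUUUUKKKKKKKKKKKFFFFFFF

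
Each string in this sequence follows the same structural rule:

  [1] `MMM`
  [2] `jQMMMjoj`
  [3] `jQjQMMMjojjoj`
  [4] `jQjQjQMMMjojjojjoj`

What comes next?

Each term wraps the previous one in jQ on the left and joj on the right.
Applying this once more to jQjQjQMMMjojjojjoj:

jQjQjQjQMMMjojjojjojjoj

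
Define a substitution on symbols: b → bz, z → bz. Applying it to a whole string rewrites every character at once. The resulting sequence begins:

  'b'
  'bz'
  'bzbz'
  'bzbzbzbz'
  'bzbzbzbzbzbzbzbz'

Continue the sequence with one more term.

bzbzbzbzbzbzbzbzbzbzbzbzbzbzbzbz

Replace each of the 16 characters of bzbzbzbzbzbzbzbz in place — bz bz bz bz bz bz bz bz bz bz bz bz bz bz bz bz — and concatenate.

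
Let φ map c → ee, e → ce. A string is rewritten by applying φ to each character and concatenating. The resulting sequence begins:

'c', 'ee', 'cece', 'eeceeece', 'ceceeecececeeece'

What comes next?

Rewriting the 16 symbols of ceceeecececeeece one by one yields ee ce ee ce ce ce ee ce ee ce ee ce ce ce ee ce; concatenated:

eeceeecececeeeceeeceeecececeeece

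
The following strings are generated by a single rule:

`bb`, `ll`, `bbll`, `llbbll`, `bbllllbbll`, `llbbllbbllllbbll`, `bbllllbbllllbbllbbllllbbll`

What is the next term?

llbbllbbllllbbllbbllllbbllllbbllbbllllbbll

From term 3 onward, concatenate the second-to-last term with the last: bb·ll = bbll, ll·bbll = llbbll, …
So term 8 is llbbllbbllllbbll·bbllllbbllllbbllbbllllbbll.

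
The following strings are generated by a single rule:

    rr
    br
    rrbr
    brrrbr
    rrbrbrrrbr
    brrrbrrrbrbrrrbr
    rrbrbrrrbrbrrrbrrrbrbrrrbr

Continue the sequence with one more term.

This is a Fibonacci-style word recurrence s(k) = s(k−2)·s(k−1): e.g. rr·br = rrbr.
So term 8 is brrrbrrrbrbrrrbr·rrbrbrrrbrbrrrbrrrbrbrrrbr.

brrrbrrrbrbrrrbrrrbrbrrrbrbrrrbrrrbrbrrrbr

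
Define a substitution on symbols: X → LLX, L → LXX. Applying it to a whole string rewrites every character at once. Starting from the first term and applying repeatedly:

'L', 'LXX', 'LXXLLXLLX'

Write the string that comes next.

LXXLLXLLXLXXLXXLLXLXXLXXLLX

Rewriting each symbol of LXXLLXLLX: L→LXX, X→LLX, X→LLX, L→LXX, L→LXX, X→LLX, L→LXX, L→LXX, X→LLX, which concatenates to LXX LLX LLX LXX LXX LLX LXX LXX LLX.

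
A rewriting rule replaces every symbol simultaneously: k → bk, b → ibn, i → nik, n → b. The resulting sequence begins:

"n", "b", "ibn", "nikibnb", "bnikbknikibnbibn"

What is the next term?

Applying the rule to each of the 16 symbols of bnikbknikibnbibn gives the pieces ibn b nik bk ibn bk b nik bk nik ibn b ibn nik ibn b, which concatenate to the answer.

ibnbnikbkibnbkbnikbknikibnbibnnikibnb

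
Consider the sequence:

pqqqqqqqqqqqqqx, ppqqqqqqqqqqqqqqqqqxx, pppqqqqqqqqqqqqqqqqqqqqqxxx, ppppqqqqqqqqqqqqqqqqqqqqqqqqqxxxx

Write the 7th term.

pppppppqqqqqqqqqqqqqqqqqqqqqqqqqqqqqqqqqqqqqxxxxxxx

Term n consists of n-2 p's, followed by 4n+1 q's, followed by n-2 x's, where the shown terms are n = 3, 4, 5, 6.
For term 7, n = 9, so the run lengths are 7, 37, 7.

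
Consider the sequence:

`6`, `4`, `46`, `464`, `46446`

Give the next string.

46446464

Each term (from the third on) is the previous term followed by the one before it: term 3 = 4·6 = 46.
The next term joins 46446 and 464.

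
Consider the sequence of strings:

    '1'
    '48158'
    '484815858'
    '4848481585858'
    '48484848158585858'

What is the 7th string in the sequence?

4848484848481585858585858

s(k+1) = 48·s(k)·58, so each term gains 48 as a prefix and 58 as a suffix.
From 48484848158585858, 2 further steps: 48484848158585858 → 484848484815858585858 → (answer).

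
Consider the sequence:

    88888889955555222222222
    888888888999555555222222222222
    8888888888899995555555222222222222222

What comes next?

88888888888889999955555555222222222222222222

The n-th term is 2n+1 8's then n-1 9's then n+2 5's then 3n 2's, where the shown terms are n = 3, 4, 5.
For the next term, n = 6, so the run lengths are 13, 5, 8, 18.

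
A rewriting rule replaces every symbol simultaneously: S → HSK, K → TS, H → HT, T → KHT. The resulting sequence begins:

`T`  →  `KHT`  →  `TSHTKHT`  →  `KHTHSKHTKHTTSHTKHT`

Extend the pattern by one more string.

TSHTKHTHTHSKTSHTKHTTSHTKHTKHTHSKHTKHTTSHTKHT

φ(KHTHSKHTKHTTSHTKHT) expands symbol-by-symbol to TS HT KHT HT HSK TS HT KHT TS HT KHT KHT HSK HT KHT TS HT KHT; joining the 18 pieces gives the next term.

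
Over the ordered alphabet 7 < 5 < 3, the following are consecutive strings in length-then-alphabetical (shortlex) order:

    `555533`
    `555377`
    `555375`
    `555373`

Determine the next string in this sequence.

Treat 555373 as a base-3 numeral over the given alphabet and add one, carrying through any trailing 3's.

555357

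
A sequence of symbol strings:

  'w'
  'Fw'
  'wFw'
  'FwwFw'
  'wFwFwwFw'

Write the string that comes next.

FwwFwwFwFwwFw

This is a Fibonacci-style word recurrence s(k) = s(k−2)·s(k−1): e.g. w·Fw = wFw.
The next term joins FwwFw and wFwFwwFw.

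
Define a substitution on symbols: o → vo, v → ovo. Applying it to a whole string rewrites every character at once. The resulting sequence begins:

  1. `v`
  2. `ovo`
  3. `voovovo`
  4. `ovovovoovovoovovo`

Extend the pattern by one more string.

Rewriting the 17 symbols of ovovovoovovoovovo one by one yields vo ovo vo ovo vo ovo vo vo ovo vo ovo vo vo ovo vo ovo vo; concatenated:

voovovoovovoovovovoovovoovovovoovovoovovo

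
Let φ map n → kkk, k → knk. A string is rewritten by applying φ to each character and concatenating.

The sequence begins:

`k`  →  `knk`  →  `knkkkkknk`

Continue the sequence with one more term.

Apply φ to knkkkkknk symbol by symbol: k→knk, n→kkk, k→knk, k→knk, k→knk, k→knk, k→knk, n→kkk, k→knk; joined: knk kkk knk knk knk knk knk kkk knk.

knkkkkknkknkknkknkknkkkkknk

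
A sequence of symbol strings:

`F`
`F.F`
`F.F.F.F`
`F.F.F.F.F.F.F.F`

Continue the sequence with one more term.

F.F.F.F.F.F.F.F.F.F.F.F.F.F.F.F

Every step duplicates the string with '.' between the halves.
One more doubling of F.F.F.F.F.F.F.F gives the answer.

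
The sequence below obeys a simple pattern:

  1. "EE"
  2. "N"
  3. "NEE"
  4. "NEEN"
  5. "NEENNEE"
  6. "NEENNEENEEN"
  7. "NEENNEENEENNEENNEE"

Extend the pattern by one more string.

NEENNEENEENNEENNEENEENNEENEEN

Each term (from the third on) is the previous term followed by the one before it: term 3 = N·EE = NEE.
So term 8 is NEENNEENEENNEENNEE·NEENNEENEEN.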